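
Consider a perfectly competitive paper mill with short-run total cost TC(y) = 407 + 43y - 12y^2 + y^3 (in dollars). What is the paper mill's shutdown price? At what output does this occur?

$7 per unit, at y = 6

Short-run supply begins at min AVC. From VC = 43y - 12y^2 + y^3, AVC = 43 - 12y + y^2.
At the minimum of AVC, MC = AVC. MC = 43 - 24y + 3y^2; setting MC = AVC gives 2y^2 - 12y = 0, so y = 6. min AVC = 7.
The firm shuts down for any P below $7.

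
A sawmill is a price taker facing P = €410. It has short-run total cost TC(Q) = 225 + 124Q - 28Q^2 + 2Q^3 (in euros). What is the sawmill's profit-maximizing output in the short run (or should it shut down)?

Produce at Q = 13

Strip out fixed cost: VC = 124Q - 28Q^2 + 2Q^3. Then AVC = 124 - 28Q + 2Q^2 and MC = 124 - 56Q + 6Q^2.
AVC is minimized where dAVC/dQ = -28 + 4Q = 0, at Q = 7; min AVC = 124 - 28·7 + 2·7^2 = €26.
Since P = €410 ≥ min AVC = €26, price covers variable cost and the firm should produce.
Solving P = MC: -286 - 56Q + 6Q^2 = 0 ⇒ Q = -11/3 or 13. On the upward-sloping branch, Q* = 13.
Check: AVC at Q = 13 is €98 ≤ P, so revenue covers variable cost.
Profit = P·Q − TC = 410·13 − 1499 = €3831.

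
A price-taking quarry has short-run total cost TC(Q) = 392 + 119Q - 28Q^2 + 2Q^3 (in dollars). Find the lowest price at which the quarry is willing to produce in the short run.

The firm shuts down when price falls below the minimum of average variable cost. AVC = VC/Q = 119 - 28Q + 2Q^2.
At the minimum of AVC, MC = AVC. MC = 119 - 56Q + 6Q^2; setting MC = AVC gives 4Q^2 - 28Q = 0, so Q = 7. min AVC = 21.
So the shutdown price is $21.

$21 per unit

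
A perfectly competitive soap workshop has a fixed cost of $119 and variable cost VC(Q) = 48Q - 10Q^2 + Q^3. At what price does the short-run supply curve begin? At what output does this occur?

Short-run supply begins at min AVC. From VC = 48Q - 10Q^2 + Q^3, AVC = 48 - 10Q + Q^2.
At the minimum of AVC, MC = AVC. MC = 48 - 20Q + 3Q^2; setting MC = AVC gives 2Q^2 - 10Q = 0, so Q = 5. min AVC = 23.
For P < $23 the firm produces nothing.

$23 per unit, at Q = 5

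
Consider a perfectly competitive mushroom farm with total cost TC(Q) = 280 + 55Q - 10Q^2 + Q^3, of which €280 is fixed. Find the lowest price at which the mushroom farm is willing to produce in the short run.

Short-run supply begins at min AVC. From VC = 55Q - 10Q^2 + Q^3, AVC = 55 - 10Q + Q^2.
At the minimum of AVC, MC = AVC. MC = 55 - 20Q + 3Q^2; setting MC = AVC gives 2Q^2 - 10Q = 0, so Q = 5. min AVC = 30.
The firm shuts down for any P below €30.

€30 per unit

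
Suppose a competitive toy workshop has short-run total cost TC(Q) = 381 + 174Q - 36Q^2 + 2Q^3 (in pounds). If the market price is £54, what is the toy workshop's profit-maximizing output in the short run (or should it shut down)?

Produce at Q = 10

Strip out fixed cost: VC = 174Q - 36Q^2 + 2Q^3. Then AVC = 174 - 36Q + 2Q^2 and MC = 174 - 72Q + 6Q^2.
AVC hits its minimum where MC = AVC, at Q = 9, giving min AVC = 174 - 36·9 + 2·9^2 = £12.
Because £54 ≥ £12, revenue can cover variable cost; the firm operates.
Set P = MC: 54 = 174 - 72Q + 6Q^2 → 120 - 72Q + 6Q^2 = 0. The roots are Q = 2 and Q = 10; the profit-maximizing output is on the rising part of MC, so Q* = 10.
Check: AVC at Q = 10 is £14 ≤ P, so revenue covers variable cost.
Profit = P·Q − TC = 54·10 − 521 = £19.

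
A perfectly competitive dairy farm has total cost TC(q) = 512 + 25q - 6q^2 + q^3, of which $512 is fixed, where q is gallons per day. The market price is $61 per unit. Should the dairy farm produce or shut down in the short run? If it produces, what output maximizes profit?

Variable cost is VC = 25q - 6q^2 + q^3, so AVC = VC/q = 25 - 6q + q^2 and MC = dTC/dq = 25 - 12q + 3q^2.
AVC is minimized where dAVC/dq = -6 + 2q = 0, at q = 3; min AVC = 25 - 6·3 + 3^2 = $16.
Since P = $61 ≥ min AVC = $16, price covers variable cost and the firm should produce.
P = MC gives -36 - 12q + 3q^2 = 0, with roots -2 and 6. Take the larger (rising MC): q* = 6.
Check: AVC at q = 6 is $25 ≤ P, so revenue covers variable cost.
Profit = P·q − TC = 61·6 − 662 = -$296, a loss, but smaller than the $512 fixed cost the firm would lose by shutting down.

Produce at q = 6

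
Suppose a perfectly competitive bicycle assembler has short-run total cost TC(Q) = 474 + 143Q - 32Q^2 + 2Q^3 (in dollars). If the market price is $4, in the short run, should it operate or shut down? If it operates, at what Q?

Shut down

From TC, MC = TC'(Q) = 143 - 64Q + 6Q^2 and AVC = VC/Q = 143 - 32Q + 2Q^2.
AVC hits its minimum where MC = AVC, at Q = 8, giving min AVC = 143 - 32·8 + 2·8^2 = $15.
Since P = $4 < min AVC = $15, price fails to cover variable cost at any output.
The firm minimizes its loss by shutting down and losing only its fixed cost of $474.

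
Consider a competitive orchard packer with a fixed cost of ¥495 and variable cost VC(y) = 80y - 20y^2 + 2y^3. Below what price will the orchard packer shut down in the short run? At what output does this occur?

The shutdown price is the minimum of AVC. VC = 80y - 20y^2 + 2y^3, so AVC = 80 - 20y + 2y^2.
At the minimum of AVC, MC = AVC. MC = 80 - 40y + 6y^2; setting MC = AVC gives 4y^2 - 20y = 0, so y = 5. min AVC = 30.
For P < ¥30 the firm produces nothing.

¥30 per unit, at y = 5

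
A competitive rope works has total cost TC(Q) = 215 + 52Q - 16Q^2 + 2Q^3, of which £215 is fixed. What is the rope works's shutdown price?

Short-run supply begins at min AVC. From VC = 52Q - 16Q^2 + 2Q^3, AVC = 52 - 16Q + 2Q^2.
dAVC/dQ = -16 + 4Q = 0 gives Q = 4. min AVC = 52 - 16·4 + 2·4^2 = 20.
The firm shuts down for any P below £20.

£20 per unit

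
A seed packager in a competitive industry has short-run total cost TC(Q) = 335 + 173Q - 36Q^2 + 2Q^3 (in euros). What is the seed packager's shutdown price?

€11 per unit

Short-run supply begins at min AVC. From VC = 173Q - 36Q^2 + 2Q^3, AVC = 173 - 36Q + 2Q^2.
At the minimum of AVC, MC = AVC. MC = 173 - 72Q + 6Q^2; setting MC = AVC gives 4Q^2 - 36Q = 0, so Q = 9. min AVC = 11.
The firm shuts down for any P below €11.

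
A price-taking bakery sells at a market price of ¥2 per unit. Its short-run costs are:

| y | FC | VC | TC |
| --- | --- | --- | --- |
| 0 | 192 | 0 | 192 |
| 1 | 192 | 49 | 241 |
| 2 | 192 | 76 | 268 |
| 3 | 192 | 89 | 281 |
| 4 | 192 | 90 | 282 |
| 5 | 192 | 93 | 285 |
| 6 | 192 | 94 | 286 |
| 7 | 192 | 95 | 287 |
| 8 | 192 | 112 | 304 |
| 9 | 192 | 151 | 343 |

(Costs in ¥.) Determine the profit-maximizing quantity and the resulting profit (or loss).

Compute π = P·y − TC at each output: y=0: -192; y=1: -239; y=2: -264; y=3: -275; y=4: -274; y=5: -275; y=6: -274; y=7: -273; y=8: -288; y=9: -325.
Profit is highest at y = 0. Equivalently, the lowest AVC in the table is 95/7 ≈ ¥13.57 at y = 7, and P = ¥2 falls below it — price never covers variable cost, so the firm shuts down and loses only its fixed cost.

y = 0 (shut down); profit = -¥192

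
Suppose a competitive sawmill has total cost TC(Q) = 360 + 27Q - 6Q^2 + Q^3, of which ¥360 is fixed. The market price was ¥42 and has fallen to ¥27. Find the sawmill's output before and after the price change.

Output falls from 5 to 4

MC = 27 - 12Q + 3Q^2; the shutdown threshold is min AVC = ¥18 (at Q = 3).
At P = ¥42 ≥ min AVC, set P = MC on the rising branch: Q = 5.
At P = ¥27 ≥ min AVC, set P = MC: Q = 4. The firm stays open but cuts output.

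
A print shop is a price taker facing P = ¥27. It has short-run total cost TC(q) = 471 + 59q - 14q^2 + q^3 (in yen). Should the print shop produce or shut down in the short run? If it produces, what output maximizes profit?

Produce at q = 8

Strip out fixed cost: VC = 59q - 14q^2 + q^3. Then AVC = 59 - 14q + q^2 and MC = 59 - 28q + 3q^2.
AVC is minimized where dAVC/dq = -14 + 2q = 0, at q = 7; min AVC = 59 - 14·7 + 7^2 = ¥10.
P = ¥27 exceeds min AVC = ¥10, so the firm stays open.
Solving P = MC: 32 - 28q + 3q^2 = 0 ⇒ q = 4/3 or 8. On the upward-sloping branch, q* = 8.
Check: AVC at q = 8 is ¥11 ≤ P, so revenue covers variable cost.
Profit = P·q − TC = 27·8 − 559 = -¥343, a loss, but smaller than the ¥471 fixed cost the firm would lose by shutting down.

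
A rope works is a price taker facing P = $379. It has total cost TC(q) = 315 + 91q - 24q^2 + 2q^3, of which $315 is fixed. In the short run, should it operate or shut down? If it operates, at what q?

Produce at q = 12

Variable cost is VC = 91q - 24q^2 + 2q^3, so AVC = VC/q = 91 - 24q + 2q^2 and MC = dTC/dq = 91 - 48q + 6q^2.
AVC hits its minimum where MC = AVC, at q = 6, giving min AVC = 91 - 24·6 + 2·6^2 = $19.
P = $379 exceeds min AVC = $19, so the firm stays open.
P = MC gives -288 - 48q + 6q^2 = 0, with roots -4 and 12. Take the larger (rising MC): q* = 12.
Check: AVC at q = 12 is $91 ≤ P, so revenue covers variable cost.
Profit = P·q − TC = 379·12 − 1407 = $3141.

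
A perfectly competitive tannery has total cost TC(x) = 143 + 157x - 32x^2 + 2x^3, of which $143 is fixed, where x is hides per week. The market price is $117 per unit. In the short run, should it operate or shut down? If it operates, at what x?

Produce at x = 10

Variable cost is VC = 157x - 32x^2 + 2x^3, so AVC = VC/x = 157 - 32x + 2x^2 and MC = dTC/dx = 157 - 64x + 6x^2.
The AVC parabola has its vertex at x = 32/4 = 8, where AVC = 157 - 32·8 + 2·8^2 = $29.
Since P = $117 ≥ min AVC = $29, price covers variable cost and the firm should produce.
Set P = MC: 117 = 157 - 64x + 6x^2 → 40 - 64x + 6x^2 = 0. The roots are x = 2/3 and x = 10; the profit-maximizing output is on the rising part of MC, so x* = 10.
Check: AVC at x = 10 is $37 ≤ P, so revenue covers variable cost.
Profit = P·x − TC = 117·10 − 513 = $657.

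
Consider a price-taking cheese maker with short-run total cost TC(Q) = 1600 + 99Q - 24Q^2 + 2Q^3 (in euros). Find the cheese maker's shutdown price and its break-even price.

Shutdown price = €27; break-even price = €219

Shutdown price = min AVC. AVC = 99 - 24Q + 2Q^2, with vertex at Q = 6 and minimum €27.
ATC = 1600/Q + 99 - 24Q + 2Q^2. Setting dATC/dQ = −1600/Q^2 − 24 + 4Q = 0 gives Q = 10 (since 4·10^3 − 24·10^2 = 1600).
min ATC = 1600/10 + 99 − 24·10 + 2·10^2 = €219. That is the break-even price.
For €27 ≤ P < €219 the firm produces at a loss; below €27 it shuts down.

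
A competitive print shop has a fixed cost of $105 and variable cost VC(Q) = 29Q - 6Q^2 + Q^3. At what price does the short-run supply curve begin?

$20 per unit

Short-run supply begins at min AVC. From VC = 29Q - 6Q^2 + Q^3, AVC = 29 - 6Q + Q^2.
At the minimum of AVC, MC = AVC. MC = 29 - 12Q + 3Q^2; setting MC = AVC gives 2Q^2 - 6Q = 0, so Q = 3. min AVC = 20.
So the shutdown price is $20.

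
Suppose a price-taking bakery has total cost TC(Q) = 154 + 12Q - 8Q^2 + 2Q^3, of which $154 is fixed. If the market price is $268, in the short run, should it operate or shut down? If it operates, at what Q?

Produce at Q = 8

Variable cost is VC = 12Q - 8Q^2 + 2Q^3, so AVC = VC/Q = 12 - 8Q + 2Q^2 and MC = dTC/dQ = 12 - 16Q + 6Q^2.
AVC hits its minimum where MC = AVC, at Q = 2, giving min AVC = 12 - 8·2 + 2·2^2 = $4.
Because $268 ≥ $4, revenue can cover variable cost; the firm operates.
Solving P = MC: -256 - 16Q + 6Q^2 = 0 ⇒ Q = -16/3 or 8. On the upward-sloping branch, Q* = 8.
Check: AVC at Q = 8 is $76 ≤ P, so revenue covers variable cost.
Profit = P·Q − TC = 268·8 − 762 = $1382.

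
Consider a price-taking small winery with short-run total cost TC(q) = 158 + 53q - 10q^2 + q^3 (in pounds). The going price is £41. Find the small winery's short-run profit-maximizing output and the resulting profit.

Profit = -£86 at q = 6

AVC = 53 - 10q + q^2 has its minimum £28 at q = 5; price £41 clears that bar, so the firm operates.
With MC = 53 - 20q + 3q^2, P = MC on the upward-sloping part at q* = 6.
TR = 41·6 = 246. TC = 158 + 174 = 332. Profit = 246 − 332 = -£86.
By producing, the firm covers all variable cost plus £72 of fixed cost; shutting down would lose the full £158.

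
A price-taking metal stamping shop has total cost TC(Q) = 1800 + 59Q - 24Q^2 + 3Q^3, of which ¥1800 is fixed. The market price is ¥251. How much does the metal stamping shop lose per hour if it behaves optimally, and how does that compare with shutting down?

AVC = 59 - 24Q + 3Q^2 has its minimum ¥11 at Q = 4; price ¥251 clears that bar, so the firm operates.
MC = 59 - 48Q + 9Q^2. Setting P = MC and taking the root on the rising branch gives Q* = 8.
TR = 251·8 = 2008. TC = 1800 + 472 = 2272. Profit = 2008 − 2272 = -¥264.
By producing, the firm covers all variable cost plus ¥1536 of fixed cost; shutting down would lose the full ¥1800.

Profit = -¥264 at Q = 8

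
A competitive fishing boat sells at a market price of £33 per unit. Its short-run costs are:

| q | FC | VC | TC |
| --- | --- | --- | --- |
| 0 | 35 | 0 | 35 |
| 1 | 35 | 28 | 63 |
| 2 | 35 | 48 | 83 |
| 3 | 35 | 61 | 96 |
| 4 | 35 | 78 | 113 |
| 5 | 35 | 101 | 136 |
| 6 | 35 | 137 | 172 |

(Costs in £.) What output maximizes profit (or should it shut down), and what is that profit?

Compute π = P·q − TC at each output: q=0: -35; q=1: -30; q=2: -17; q=3: 3; q=4: 19; q=5: 29; q=6: 26.
Profit is maximized at q = 5. AVC there is 101/5 = £20.20 ≤ P, so producing beats shutting down (which would give -£35).

q = 5; profit = £29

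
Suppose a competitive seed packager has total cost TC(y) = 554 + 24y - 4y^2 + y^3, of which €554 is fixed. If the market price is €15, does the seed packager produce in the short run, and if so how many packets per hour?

Shut down

Strip out fixed cost: VC = 24y - 4y^2 + y^3. Then AVC = 24 - 4y + y^2 and MC = 24 - 8y + 3y^2.
AVC hits its minimum where MC = AVC, at y = 2, giving min AVC = 24 - 4·2 + 2^2 = €20.
P = €15 lies below min AVC = €20; no output level covers variable cost.
Shutting down limits the loss to fixed cost, €554.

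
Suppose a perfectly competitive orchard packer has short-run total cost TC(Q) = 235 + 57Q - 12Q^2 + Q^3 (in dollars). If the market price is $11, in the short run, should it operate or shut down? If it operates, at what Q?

Shut down

From TC, MC = TC'(Q) = 57 - 24Q + 3Q^2 and AVC = VC/Q = 57 - 12Q + Q^2.
The AVC parabola has its vertex at Q = 12/2 = 6, where AVC = 57 - 12·6 + 6^2 = $21.
P = $11 lies below min AVC = $21; no output level covers variable cost.
Shutting down limits the loss to fixed cost, $235.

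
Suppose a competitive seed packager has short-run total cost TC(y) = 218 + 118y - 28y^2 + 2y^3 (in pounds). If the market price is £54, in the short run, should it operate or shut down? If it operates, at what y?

Variable cost is VC = 118y - 28y^2 + 2y^3, so AVC = VC/y = 118 - 28y + 2y^2 and MC = dTC/dy = 118 - 56y + 6y^2.
AVC hits its minimum where MC = AVC, at y = 7, giving min AVC = 118 - 28·7 + 2·7^2 = £20.
Since P = £54 ≥ min AVC = £20, price covers variable cost and the firm should produce.
P = MC gives 64 - 56y + 6y^2 = 0, with roots 4/3 and 8. Take the larger (rising MC): y* = 8.
Check: AVC at y = 8 is £22 ≤ P, so revenue covers variable cost.
Profit = P·y − TC = 54·8 − 394 = £38.

Produce at y = 8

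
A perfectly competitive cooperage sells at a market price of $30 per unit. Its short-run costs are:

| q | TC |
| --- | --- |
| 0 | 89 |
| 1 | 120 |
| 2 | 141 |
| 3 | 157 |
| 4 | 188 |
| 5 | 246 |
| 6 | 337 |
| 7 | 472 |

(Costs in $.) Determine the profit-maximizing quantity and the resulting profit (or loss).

q = 3; profit = -$67

Tabulate TR − TC: q=0: -89; q=1: -90; q=2: -81; q=3: -67; q=4: -68; q=5: -96; q=6: -157; q=7: -262.
Profit is maximized at q = 3. AVC there is 68/3 = $22.67 ≤ P, so producing beats shutting down (which would give -$89).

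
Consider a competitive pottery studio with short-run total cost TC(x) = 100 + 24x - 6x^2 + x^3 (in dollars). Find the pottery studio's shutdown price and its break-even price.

Shutdown price = min AVC. AVC = 24 - 6x + x^2, with vertex at x = 3 and minimum $15.
ATC = 100/x + 24 - 6x + x^2. Setting dATC/dx = −100/x^2 − 6 + 2x = 0 gives x = 5 (since 2·5^3 − 6·5^2 = 100).
min ATC = 100/5 + 24 − 6·5 + 5^2 = $39. That is the break-even price.
Between these two prices the firm operates at a loss; above $39 it earns a profit.

Shutdown price = $15; break-even price = $39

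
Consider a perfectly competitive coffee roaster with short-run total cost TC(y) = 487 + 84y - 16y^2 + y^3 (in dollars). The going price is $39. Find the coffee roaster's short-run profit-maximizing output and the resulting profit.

AVC = 84 - 16y + y^2 has its minimum $20 at y = 8; price $39 clears that bar, so the firm operates.
With MC = 84 - 32y + 3y^2, P = MC on the upward-sloping part at y* = 9.
TR = 39·9 = 351. TC = 487 + 189 = 676. Profit = 351 − 676 = -$325.
By producing, the firm covers all variable cost plus $162 of fixed cost; shutting down would lose the full $487.

Profit = -$325 at y = 9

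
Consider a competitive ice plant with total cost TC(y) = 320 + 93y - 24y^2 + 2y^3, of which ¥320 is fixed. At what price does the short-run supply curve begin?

Short-run supply begins at min AVC. From VC = 93y - 24y^2 + 2y^3, AVC = 93 - 24y + 2y^2.
dAVC/dy = -24 + 4y = 0 gives y = 6. min AVC = 93 - 24·6 + 2·6^2 = 21.
For P < ¥21 the firm produces nothing.

¥21 per unit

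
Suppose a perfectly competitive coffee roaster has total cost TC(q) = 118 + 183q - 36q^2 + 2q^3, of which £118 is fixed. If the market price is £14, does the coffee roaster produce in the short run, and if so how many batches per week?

Strip out fixed cost: VC = 183q - 36q^2 + 2q^3. Then AVC = 183 - 36q + 2q^2 and MC = 183 - 72q + 6q^2.
The AVC parabola has its vertex at q = 36/4 = 9, where AVC = 183 - 36·9 + 2·9^2 = £21.
Since P = £14 < min AVC = £21, price fails to cover variable cost at any output.
Best response: produce nothing and absorb the £118 fixed cost.

Shut down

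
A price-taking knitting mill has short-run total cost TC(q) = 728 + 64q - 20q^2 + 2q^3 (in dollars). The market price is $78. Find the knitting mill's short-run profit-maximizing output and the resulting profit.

Profit = -$336 at q = 7

AVC = 64 - 20q + 2q^2; min AVC = $14 at q = 5. Since P = $78 ≥ min AVC, the firm produces.
MC = 64 - 40q + 6q^2. Setting P = MC and taking the root on the rising branch gives q* = 7.
TR = 78·7 = 546. TC = 728 + 154 = 882. Profit = 546 − 882 = -$336.
That loss of $336 beats the $728 the firm would lose by shutting down; producing recovers $392 of fixed cost.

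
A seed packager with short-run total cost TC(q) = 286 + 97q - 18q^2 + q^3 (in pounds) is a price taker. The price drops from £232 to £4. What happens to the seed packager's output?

AVC = 97 - 18q + q^2, minimized at q = 9 where min AVC = £16. MC = 97 - 36q + 3q^2.
At P = £232 ≥ min AVC, set P = MC on the rising branch: q = 15.
At P = £4 < min AVC = £16, price no longer covers variable cost at any output, so the firm shuts down: q = 0.

Output falls from 15 to 0 (the firm shuts down)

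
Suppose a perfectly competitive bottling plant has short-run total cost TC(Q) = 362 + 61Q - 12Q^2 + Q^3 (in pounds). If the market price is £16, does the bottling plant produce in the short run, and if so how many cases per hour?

From TC, MC = TC'(Q) = 61 - 24Q + 3Q^2 and AVC = VC/Q = 61 - 12Q + Q^2.
The AVC parabola has its vertex at Q = 12/2 = 6, where AVC = 61 - 12·6 + 6^2 = £25.
With P < min AVC (£16 < £25), every unit sold adds to the loss.
Shutting down limits the loss to fixed cost, £362.

Shut down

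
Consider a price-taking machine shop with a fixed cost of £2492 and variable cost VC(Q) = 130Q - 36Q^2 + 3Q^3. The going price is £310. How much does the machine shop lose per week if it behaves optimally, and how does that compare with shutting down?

AVC = 130 - 36Q + 3Q^2; min AVC = £22 at Q = 6. Since P = £310 ≥ min AVC, the firm produces.
MC = 130 - 72Q + 9Q^2. Setting P = MC and taking the root on the rising branch gives Q* = 10.
TR = 310·10 = 3100. TC = 2492 + 700 = 3192. Profit = 3100 − 3192 = -£92.
Shutting down would mean losing the fixed cost of £2492, so operating at a loss of £92 is better by £2400.

Profit = -£92 at Q = 10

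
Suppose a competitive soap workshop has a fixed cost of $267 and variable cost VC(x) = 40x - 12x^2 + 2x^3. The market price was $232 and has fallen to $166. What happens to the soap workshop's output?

Output falls from 8 to 7

AVC = 40 - 12x + 2x^2, minimized at x = 3 where min AVC = $22. MC = 40 - 24x + 6x^2.
At P = $232 ≥ min AVC, set P = MC on the rising branch: x = 8.
At P = $166 ≥ min AVC, set P = MC: x = 7. The firm stays open but cuts output.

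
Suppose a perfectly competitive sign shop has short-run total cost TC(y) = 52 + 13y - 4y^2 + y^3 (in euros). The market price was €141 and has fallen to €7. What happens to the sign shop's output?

AVC = 13 - 4y + y^2, minimized at y = 2 where min AVC = €9. MC = 13 - 8y + 3y^2.
At P = €141 ≥ min AVC, set P = MC on the rising branch: y = 8.
At P = €7 < min AVC = €9, price no longer covers variable cost at any output, so the firm shuts down: y = 0.

Output falls from 8 to 0 (the firm shuts down)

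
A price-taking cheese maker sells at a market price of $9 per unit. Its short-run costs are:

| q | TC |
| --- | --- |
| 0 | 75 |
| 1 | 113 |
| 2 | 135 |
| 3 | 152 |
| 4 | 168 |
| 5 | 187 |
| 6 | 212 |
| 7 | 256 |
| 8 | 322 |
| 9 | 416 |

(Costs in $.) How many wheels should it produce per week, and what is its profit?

q = 0 (shut down); profit = -$75

Tabulate TR − TC: q=0: -75; q=1: -104; q=2: -117; q=3: -125; q=4: -132; q=5: -142; q=6: -158; q=7: -193; q=8: -250; q=9: -335.
Profit is highest at q = 0. Equivalently, the lowest AVC in the table is 112/5 ≈ $22.40 at q = 5, and P = $9 falls below it — price never covers variable cost, so the firm shuts down and loses only its fixed cost.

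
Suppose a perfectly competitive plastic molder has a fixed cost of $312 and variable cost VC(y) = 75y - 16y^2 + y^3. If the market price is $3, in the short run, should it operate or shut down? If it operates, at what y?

Shut down

From TC, MC = TC'(y) = 75 - 32y + 3y^2 and AVC = VC/y = 75 - 16y + y^2.
AVC is minimized where dAVC/dy = -16 + 2y = 0, at y = 8; min AVC = 75 - 16·8 + 8^2 = $11.
With P < min AVC ($3 < $11), every unit sold adds to the loss.
The firm minimizes its loss by shutting down and losing only its fixed cost of $312.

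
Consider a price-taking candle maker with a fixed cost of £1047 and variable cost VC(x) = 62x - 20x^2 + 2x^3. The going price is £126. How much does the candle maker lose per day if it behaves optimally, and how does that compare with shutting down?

AVC = 62 - 20x + 2x^2; min AVC = £12 at x = 5. Since P = £126 ≥ min AVC, the firm produces.
MC = 62 - 40x + 6x^2. Setting P = MC and taking the root on the rising branch gives x* = 8.
TR = 126·8 = 1008. TC = 1047 + 240 = 1287. Profit = 1008 − 1287 = -£279.
By producing, the firm covers all variable cost plus £768 of fixed cost; shutting down would lose the full £1047.

Profit = -£279 at x = 8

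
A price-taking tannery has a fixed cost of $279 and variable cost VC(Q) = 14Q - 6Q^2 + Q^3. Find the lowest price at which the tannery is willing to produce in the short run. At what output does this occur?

Short-run supply begins at min AVC. From VC = 14Q - 6Q^2 + Q^3, AVC = 14 - 6Q + Q^2.
dAVC/dQ = -6 + 2Q = 0 gives Q = 3. min AVC = 14 - 6·3 + 3^2 = 5.
The firm shuts down for any P below $5.

$5 per unit, at Q = 3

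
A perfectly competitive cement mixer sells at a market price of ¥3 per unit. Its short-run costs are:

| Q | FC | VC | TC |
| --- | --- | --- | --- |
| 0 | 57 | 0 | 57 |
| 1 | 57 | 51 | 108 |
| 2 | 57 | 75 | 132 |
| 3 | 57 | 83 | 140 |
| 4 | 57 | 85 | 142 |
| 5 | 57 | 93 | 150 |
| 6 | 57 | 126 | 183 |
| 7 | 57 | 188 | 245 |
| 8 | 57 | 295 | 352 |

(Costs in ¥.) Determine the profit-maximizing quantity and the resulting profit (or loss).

Q = 0 (shut down); profit = -¥57

Profit at each row (π = 3Q − TC): Q=0: -57; Q=1: -105; Q=2: -126; Q=3: -131; Q=4: -130; Q=5: -135; Q=6: -165; Q=7: -224; Q=8: -328.
Profit is highest at Q = 0. Equivalently, the lowest AVC in the table is 93/5 ≈ ¥18.60 at Q = 5, and P = ¥3 falls below it — price never covers variable cost, so the firm shuts down and loses only its fixed cost.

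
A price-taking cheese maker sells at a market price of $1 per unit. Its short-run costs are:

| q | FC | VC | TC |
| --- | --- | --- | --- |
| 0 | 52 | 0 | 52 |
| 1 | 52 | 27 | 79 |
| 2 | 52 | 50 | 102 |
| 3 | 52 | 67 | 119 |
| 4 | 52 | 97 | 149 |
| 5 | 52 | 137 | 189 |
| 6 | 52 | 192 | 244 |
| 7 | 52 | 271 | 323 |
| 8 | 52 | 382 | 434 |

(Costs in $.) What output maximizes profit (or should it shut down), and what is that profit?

Tabulate TR − TC: q=0: -52; q=1: -78; q=2: -100; q=3: -116; q=4: -145; q=5: -184; q=6: -238; q=7: -316; q=8: -426.
Profit is highest at q = 0. Equivalently, the lowest AVC in the table is 67/3 ≈ $22.33 at q = 3, and P = $1 falls below it — price never covers variable cost, so the firm shuts down and loses only its fixed cost.

q = 0 (shut down); profit = -$52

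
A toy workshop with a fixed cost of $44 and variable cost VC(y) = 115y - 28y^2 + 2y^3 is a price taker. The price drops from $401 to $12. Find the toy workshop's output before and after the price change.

AVC = 115 - 28y + 2y^2, minimized at y = 7 where min AVC = $17. MC = 115 - 56y + 6y^2.
With P = $401 above the shutdown price, P = MC gives y = 13.
At P = $12 < min AVC = $17, price no longer covers variable cost at any output, so the firm shuts down: y = 0.

Output falls from 13 to 0 (the firm shuts down)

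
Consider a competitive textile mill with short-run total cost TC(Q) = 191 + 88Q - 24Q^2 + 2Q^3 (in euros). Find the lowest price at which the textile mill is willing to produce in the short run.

€16 per unit

The shutdown price is the minimum of AVC. VC = 88Q - 24Q^2 + 2Q^3, so AVC = 88 - 24Q + 2Q^2.
dAVC/dQ = -24 + 4Q = 0 gives Q = 6. min AVC = 88 - 24·6 + 2·6^2 = 16.
The firm shuts down for any P below €16.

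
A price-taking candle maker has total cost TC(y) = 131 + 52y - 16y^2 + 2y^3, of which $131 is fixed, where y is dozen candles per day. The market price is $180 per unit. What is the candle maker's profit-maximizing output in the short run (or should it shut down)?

Variable cost is VC = 52y - 16y^2 + 2y^3, so AVC = VC/y = 52 - 16y + 2y^2 and MC = dTC/dy = 52 - 32y + 6y^2.
AVC is minimized where dAVC/dy = -16 + 4y = 0, at y = 4; min AVC = 52 - 16·4 + 2·4^2 = $20.
P = $180 exceeds min AVC = $20, so the firm stays open.
Set P = MC: 180 = 52 - 32y + 6y^2 → -128 - 32y + 6y^2 = 0. The roots are y = -8/3 and y = 8; the profit-maximizing output is on the rising part of MC, so y* = 8.
Check: AVC at y = 8 is $52 ≤ P, so revenue covers variable cost.
Profit = P·y − TC = 180·8 − 547 = $893.

Produce at y = 8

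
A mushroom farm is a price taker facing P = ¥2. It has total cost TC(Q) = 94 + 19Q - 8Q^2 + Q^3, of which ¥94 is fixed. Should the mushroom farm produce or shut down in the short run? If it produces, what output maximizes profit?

Shut down

Strip out fixed cost: VC = 19Q - 8Q^2 + Q^3. Then AVC = 19 - 8Q + Q^2 and MC = 19 - 16Q + 3Q^2.
The AVC parabola has its vertex at Q = 8/2 = 4, where AVC = 19 - 8·4 + 4^2 = ¥3.
Since P = ¥2 < min AVC = ¥3, price fails to cover variable cost at any output.
Best response: produce nothing and absorb the ¥94 fixed cost.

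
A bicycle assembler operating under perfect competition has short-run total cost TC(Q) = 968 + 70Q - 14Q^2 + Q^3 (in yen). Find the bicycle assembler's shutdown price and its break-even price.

AVC = 70 - 14Q + Q^2; minimized at Q = 7, giving min AVC = ¥21. That is the shutdown price.
ATC = 968/Q + 70 - 14Q + Q^2. Setting dATC/dQ = −968/Q^2 − 14 + 2Q = 0 gives Q = 11 (since 2·11^3 − 14·11^2 = 968).
min ATC = 968/11 + 70 − 14·11 + 11^2 = ¥125. That is the break-even price.
For ¥21 ≤ P < ¥125 the firm produces at a loss; below ¥21 it shuts down.

Shutdown price = ¥21; break-even price = ¥125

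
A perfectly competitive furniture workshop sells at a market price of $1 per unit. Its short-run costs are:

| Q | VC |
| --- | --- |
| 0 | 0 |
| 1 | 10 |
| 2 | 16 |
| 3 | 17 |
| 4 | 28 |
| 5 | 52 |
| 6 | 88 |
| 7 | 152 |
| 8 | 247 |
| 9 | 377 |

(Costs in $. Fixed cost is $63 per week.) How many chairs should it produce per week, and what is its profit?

Profit at each row (π = 1Q − TC): Q=0: -63; Q=1: -72; Q=2: -77; Q=3: -77; Q=4: -87; Q=5: -110; Q=6: -145; Q=7: -208; Q=8: -302; Q=9: -431.
Profit is highest at Q = 0. Equivalently, the lowest AVC in the table is 17/3 ≈ $5.67 at Q = 3, and P = $1 falls below it — price never covers variable cost, so the firm shuts down and loses only its fixed cost.

Q = 0 (shut down); profit = -$63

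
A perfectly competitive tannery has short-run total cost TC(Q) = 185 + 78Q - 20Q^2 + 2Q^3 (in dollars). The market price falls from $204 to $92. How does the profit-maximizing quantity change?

Output falls from 9 to 7

AVC = 78 - 20Q + 2Q^2, minimized at Q = 5 where min AVC = $28. MC = 78 - 40Q + 6Q^2.
With P = $204 above the shutdown price, P = MC gives Q = 9.
At P = $92 ≥ min AVC, set P = MC: Q = 7. The firm stays open but cuts output.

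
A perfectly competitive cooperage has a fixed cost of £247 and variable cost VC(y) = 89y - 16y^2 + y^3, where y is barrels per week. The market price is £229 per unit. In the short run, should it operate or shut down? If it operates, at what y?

Variable cost is VC = 89y - 16y^2 + y^3, so AVC = VC/y = 89 - 16y + y^2 and MC = dTC/dy = 89 - 32y + 3y^2.
AVC is minimized where dAVC/dy = -16 + 2y = 0, at y = 8; min AVC = 89 - 16·8 + 8^2 = £25.
Since P = £229 ≥ min AVC = £25, price covers variable cost and the firm should produce.
Set P = MC: 229 = 89 - 32y + 3y^2 → -140 - 32y + 3y^2 = 0. The roots are y = -10/3 and y = 14; the profit-maximizing output is on the rising part of MC, so y* = 14.
Check: AVC at y = 14 is £61 ≤ P, so revenue covers variable cost.
Profit = P·y − TC = 229·14 − 1101 = £2105.

Produce at y = 14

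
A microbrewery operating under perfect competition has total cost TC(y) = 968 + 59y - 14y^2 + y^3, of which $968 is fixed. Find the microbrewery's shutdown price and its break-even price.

Shutdown price = min AVC. AVC = 59 - 14y + y^2, with vertex at y = 7 and minimum $10.
ATC = 968/y + 59 - 14y + y^2. Setting dATC/dy = −968/y^2 − 14 + 2y = 0 gives y = 11 (since 2·11^3 − 14·11^2 = 968).
min ATC = 968/11 + 59 − 14·11 + 11^2 = $114. That is the break-even price.
For $10 ≤ P < $114 the firm produces at a loss; below $10 it shuts down.

Shutdown price = $10; break-even price = $114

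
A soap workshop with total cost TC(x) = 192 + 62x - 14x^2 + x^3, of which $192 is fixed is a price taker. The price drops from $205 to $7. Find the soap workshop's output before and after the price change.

MC = 62 - 28x + 3x^2; the shutdown threshold is min AVC = $13 (at x = 7).
At P = $205 ≥ min AVC, set P = MC on the rising branch: x = 13.
At P = $7 < min AVC = $13, price no longer covers variable cost at any output, so the firm shuts down: x = 0.

Output falls from 13 to 0 (the firm shuts down)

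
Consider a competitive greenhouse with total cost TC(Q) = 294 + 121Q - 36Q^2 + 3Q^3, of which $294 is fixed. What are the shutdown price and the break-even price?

Shutdown price = min AVC. AVC = 121 - 36Q + 3Q^2, with vertex at Q = 6 and minimum $13.
ATC = 294/Q + 121 - 36Q + 3Q^2. Setting dATC/dQ = −294/Q^2 − 36 + 6Q = 0 gives Q = 7 (since 6·7^3 − 36·7^2 = 294).
min ATC = 294/7 + 121 − 36·7 + 3·7^2 = $58. That is the break-even price.
For $13 ≤ P < $58 the firm produces at a loss; below $13 it shuts down.

Shutdown price = $13; break-even price = $58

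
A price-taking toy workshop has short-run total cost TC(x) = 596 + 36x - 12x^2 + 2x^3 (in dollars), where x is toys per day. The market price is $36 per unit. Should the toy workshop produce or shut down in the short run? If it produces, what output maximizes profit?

Produce at x = 4

From TC, MC = TC'(x) = 36 - 24x + 6x^2 and AVC = VC/x = 36 - 12x + 2x^2.
The AVC parabola has its vertex at x = 12/4 = 3, where AVC = 36 - 12·3 + 2·3^2 = $18.
Because $36 ≥ $18, revenue can cover variable cost; the firm operates.
P = MC gives -24x + 6x^2 = 0, with roots 0 and 4. Take the larger (rising MC): x* = 4.
Check: AVC at x = 4 is $20 ≤ P, so revenue covers variable cost.
Profit = P·x − TC = 36·4 − 676 = -$532, a loss, but smaller than the $596 fixed cost the firm would lose by shutting down.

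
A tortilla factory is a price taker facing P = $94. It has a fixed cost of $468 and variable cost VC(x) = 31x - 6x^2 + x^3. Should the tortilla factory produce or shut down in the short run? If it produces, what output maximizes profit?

Variable cost is VC = 31x - 6x^2 + x^3, so AVC = VC/x = 31 - 6x + x^2 and MC = dTC/dx = 31 - 12x + 3x^2.
The AVC parabola has its vertex at x = 6/2 = 3, where AVC = 31 - 6·3 + 3^2 = $22.
Since P = $94 ≥ min AVC = $22, price covers variable cost and the firm should produce.
P = MC gives -63 - 12x + 3x^2 = 0, with roots -3 and 7. Take the larger (rising MC): x* = 7.
Check: AVC at x = 7 is $38 ≤ P, so revenue covers variable cost.
Profit = P·x − TC = 94·7 − 734 = -$76, a loss, but smaller than the $468 fixed cost the firm would lose by shutting down.

Produce at x = 7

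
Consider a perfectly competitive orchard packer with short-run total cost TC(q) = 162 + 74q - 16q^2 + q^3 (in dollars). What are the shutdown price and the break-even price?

Shutdown price = $10; break-even price = $29

AVC = 74 - 16q + q^2; minimized at q = 8, giving min AVC = $10. That is the shutdown price.
ATC = 162/q + 74 - 16q + q^2. Setting dATC/dq = −162/q^2 − 16 + 2q = 0 gives q = 9 (since 2·9^3 − 16·9^2 = 162).
min ATC = 162/9 + 74 − 16·9 + 9^2 = $29. That is the break-even price.
Between these two prices the firm operates at a loss; above $29 it earns a profit.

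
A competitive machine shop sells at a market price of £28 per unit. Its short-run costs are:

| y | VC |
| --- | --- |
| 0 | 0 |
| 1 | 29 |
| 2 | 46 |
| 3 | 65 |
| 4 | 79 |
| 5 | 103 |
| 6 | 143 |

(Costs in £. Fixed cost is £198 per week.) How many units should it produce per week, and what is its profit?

y = 5; profit = -£161

Profit at each row (π = 28y − TC): y=0: -198; y=1: -199; y=2: -188; y=3: -179; y=4: -165; y=5: -161; y=6: -173.
Profit is maximized at y = 5. AVC there is 103/5 = £20.60 ≤ P, so producing beats shutting down (which would give -£198).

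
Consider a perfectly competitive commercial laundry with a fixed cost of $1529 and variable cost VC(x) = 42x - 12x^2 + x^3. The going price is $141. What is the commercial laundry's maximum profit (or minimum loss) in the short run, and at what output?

AVC = 42 - 12x + x^2 has its minimum $6 at x = 6; price $141 clears that bar, so the firm operates.
MC = 42 - 24x + 3x^2. Setting P = MC and taking the root on the rising branch gives x* = 11.
TR = 141·11 = 1551. TC = 1529 + 341 = 1870. Profit = 1551 − 1870 = -$319.
That loss of $319 beats the $1529 the firm would lose by shutting down; producing recovers $1210 of fixed cost.

Profit = -$319 at x = 11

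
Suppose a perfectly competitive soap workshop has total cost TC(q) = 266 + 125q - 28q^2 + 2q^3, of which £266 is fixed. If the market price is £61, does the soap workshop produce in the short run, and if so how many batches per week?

Produce at q = 8

Strip out fixed cost: VC = 125q - 28q^2 + 2q^3. Then AVC = 125 - 28q + 2q^2 and MC = 125 - 56q + 6q^2.
AVC is minimized where dAVC/dq = -28 + 4q = 0, at q = 7; min AVC = 125 - 28·7 + 2·7^2 = £27.
Since P = £61 ≥ min AVC = £27, price covers variable cost and the firm should produce.
Set P = MC: 61 = 125 - 56q + 6q^2 → 64 - 56q + 6q^2 = 0. The roots are q = 4/3 and q = 8; the profit-maximizing output is on the rising part of MC, so q* = 8.
Check: AVC at q = 8 is £29 ≤ P, so revenue covers variable cost.
Profit = P·q − TC = 61·8 − 498 = -£10, a loss, but smaller than the £266 fixed cost the firm would lose by shutting down.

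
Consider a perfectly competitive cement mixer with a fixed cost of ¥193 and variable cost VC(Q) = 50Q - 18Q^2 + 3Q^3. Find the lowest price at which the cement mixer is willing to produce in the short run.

¥23 per unit

Short-run supply begins at min AVC. From VC = 50Q - 18Q^2 + 3Q^3, AVC = 50 - 18Q + 3Q^2.
dAVC/dQ = -18 + 6Q = 0 gives Q = 3. min AVC = 50 - 18·3 + 3·3^2 = 23.
So the shutdown price is ¥23.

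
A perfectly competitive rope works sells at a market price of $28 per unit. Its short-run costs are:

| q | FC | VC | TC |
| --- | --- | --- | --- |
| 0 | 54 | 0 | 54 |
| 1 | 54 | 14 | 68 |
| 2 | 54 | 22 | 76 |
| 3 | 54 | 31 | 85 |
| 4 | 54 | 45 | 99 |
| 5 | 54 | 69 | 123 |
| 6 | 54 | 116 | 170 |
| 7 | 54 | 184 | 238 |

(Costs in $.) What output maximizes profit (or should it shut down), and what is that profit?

q = 5; profit = $17

Profit at each row (π = 28q − TC): q=0: -54; q=1: -40; q=2: -20; q=3: -1; q=4: 13; q=5: 17; q=6: -2; q=7: -42.
Profit is maximized at q = 5. AVC there is 69/5 = $13.80 ≤ P, so producing beats shutting down (which would give -$54).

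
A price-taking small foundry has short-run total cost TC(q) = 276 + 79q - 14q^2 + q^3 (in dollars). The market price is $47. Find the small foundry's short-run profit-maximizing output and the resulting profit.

AVC = 79 - 14q + q^2 has its minimum $30 at q = 7; price $47 clears that bar, so the firm operates.
With MC = 79 - 28q + 3q^2, P = MC on the upward-sloping part at q* = 8.
TR = 47·8 = 376. TC = 276 + 248 = 524. Profit = 376 − 524 = -$148.
By producing, the firm covers all variable cost plus $128 of fixed cost; shutting down would lose the full $276.

Profit = -$148 at q = 8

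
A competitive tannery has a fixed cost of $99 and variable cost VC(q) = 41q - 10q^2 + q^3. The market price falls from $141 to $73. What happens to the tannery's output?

Output falls from 10 to 8

AVC = 41 - 10q + q^2, minimized at q = 5 where min AVC = $16. MC = 41 - 20q + 3q^2.
At P = $141 ≥ min AVC, set P = MC on the rising branch: q = 10.
At P = $73 ≥ min AVC, set P = MC: q = 8. The firm stays open but cuts output.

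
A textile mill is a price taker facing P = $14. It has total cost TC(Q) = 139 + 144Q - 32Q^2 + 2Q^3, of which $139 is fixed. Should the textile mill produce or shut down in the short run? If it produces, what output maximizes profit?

Shut down

Variable cost is VC = 144Q - 32Q^2 + 2Q^3, so AVC = VC/Q = 144 - 32Q + 2Q^2 and MC = dTC/dQ = 144 - 64Q + 6Q^2.
AVC is minimized where dAVC/dQ = -32 + 4Q = 0, at Q = 8; min AVC = 144 - 32·8 + 2·8^2 = $16.
P = $14 lies below min AVC = $16; no output level covers variable cost.
Shutting down limits the loss to fixed cost, $139.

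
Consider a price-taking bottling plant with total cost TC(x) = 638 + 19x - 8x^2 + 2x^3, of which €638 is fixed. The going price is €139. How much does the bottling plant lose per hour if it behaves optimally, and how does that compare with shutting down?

AVC = 19 - 8x + 2x^2 has its minimum €11 at x = 2; price €139 clears that bar, so the firm operates.
With MC = 19 - 16x + 6x^2, P = MC on the upward-sloping part at x* = 6.
TR = 139·6 = 834. TC = 638 + 258 = 896. Profit = 834 − 896 = -€62.
By producing, the firm covers all variable cost plus €576 of fixed cost; shutting down would lose the full €638.

Profit = -€62 at x = 6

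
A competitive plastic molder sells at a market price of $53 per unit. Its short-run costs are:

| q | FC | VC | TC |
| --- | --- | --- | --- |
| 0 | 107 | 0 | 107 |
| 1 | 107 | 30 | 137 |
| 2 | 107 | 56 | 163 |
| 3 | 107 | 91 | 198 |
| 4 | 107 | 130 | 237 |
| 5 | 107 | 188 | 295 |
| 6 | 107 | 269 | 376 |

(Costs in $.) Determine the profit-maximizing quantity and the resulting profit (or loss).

q = 4; profit = -$25

Tabulate TR − TC: q=0: -107; q=1: -84; q=2: -57; q=3: -39; q=4: -25; q=5: -30; q=6: -58.
Profit is maximized at q = 4. AVC there is 130/4 = $32.50 ≤ P, so producing beats shutting down (which would give -$107).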